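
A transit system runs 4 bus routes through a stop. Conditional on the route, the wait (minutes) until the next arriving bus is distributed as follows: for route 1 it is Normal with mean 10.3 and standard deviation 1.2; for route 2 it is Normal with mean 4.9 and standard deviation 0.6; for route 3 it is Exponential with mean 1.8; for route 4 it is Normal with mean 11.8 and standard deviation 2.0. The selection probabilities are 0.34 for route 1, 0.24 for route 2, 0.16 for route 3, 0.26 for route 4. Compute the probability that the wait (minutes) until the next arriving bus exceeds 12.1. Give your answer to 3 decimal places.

Conditional on each route, P(X > 12.1): 1: 0.0668072; 2: 0; 3: 0.00120386; 4: 0.440382.
By total probability, P(X > 12.1) = 0.34·0.0668072 + 0.24·0 + 0.16·0.00120386 + 0.26·0.440382 = 0.137406.

0.137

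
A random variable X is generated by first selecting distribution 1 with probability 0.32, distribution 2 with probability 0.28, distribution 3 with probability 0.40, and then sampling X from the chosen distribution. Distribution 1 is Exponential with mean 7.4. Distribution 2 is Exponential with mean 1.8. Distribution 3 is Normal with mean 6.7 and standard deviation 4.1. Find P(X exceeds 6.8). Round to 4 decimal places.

Conditional on each component, P(X > 6.8): 1: 0.39895; 2: 0.0228735; 3: 0.490271.
By total probability, P(X > 6.8) = 0.32·0.39895 + 0.28·0.0228735 + 0.4·0.490271 = 0.330177.

0.3302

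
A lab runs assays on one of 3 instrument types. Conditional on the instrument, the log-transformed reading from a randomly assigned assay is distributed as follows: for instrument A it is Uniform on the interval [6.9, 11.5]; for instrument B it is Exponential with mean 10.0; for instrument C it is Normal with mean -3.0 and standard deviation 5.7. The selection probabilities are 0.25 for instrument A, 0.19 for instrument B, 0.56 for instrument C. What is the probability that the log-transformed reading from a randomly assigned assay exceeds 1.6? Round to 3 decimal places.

0.529

Conditional on each instrument, P(X > 1.6): A: 1; B: 0.852144; C: 0.209828.
By total probability, P(X > 1.6) = 0.25·1 + 0.19·0.852144 + 0.56·0.209828 = 0.529411.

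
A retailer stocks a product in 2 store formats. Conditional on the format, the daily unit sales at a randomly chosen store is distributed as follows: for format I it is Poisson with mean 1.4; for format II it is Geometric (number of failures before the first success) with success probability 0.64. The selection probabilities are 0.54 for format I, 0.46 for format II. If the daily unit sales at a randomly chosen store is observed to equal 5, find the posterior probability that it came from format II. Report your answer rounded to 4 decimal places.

Likelihoods P(X=5 | ·): I: 0.0110521; II: 0.00386984.
Posterior ∝ prior × likelihood. Numerator for II: 0.46·0.00386984 = 0.00178012.
Normalizing constant: 0.54·0.0110521 + 0.46·0.00386984 = 0.00774828.
P(II | observation) = 0.00178012 / 0.00774828 = 0.229744.

0.2297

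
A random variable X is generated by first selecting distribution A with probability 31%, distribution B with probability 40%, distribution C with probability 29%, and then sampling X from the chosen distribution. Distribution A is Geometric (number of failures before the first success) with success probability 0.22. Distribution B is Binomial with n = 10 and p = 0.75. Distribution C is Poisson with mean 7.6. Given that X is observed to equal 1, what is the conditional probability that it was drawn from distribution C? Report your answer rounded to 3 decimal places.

Likelihoods P(X=1 | ·): A: 0.1716; B: 2.86102e-05; C: 0.00380343.
Posterior ∝ prior × likelihood. Numerator for C: 0.29·0.00380343 = 0.00110299.
Normalizing constant: 0.31·0.1716 + 0.4·2.86102e-05 + 0.29·0.00380343 = 0.0543104.
P(C | observation) = 0.00110299 / 0.0543104 = 0.0203091.

0.020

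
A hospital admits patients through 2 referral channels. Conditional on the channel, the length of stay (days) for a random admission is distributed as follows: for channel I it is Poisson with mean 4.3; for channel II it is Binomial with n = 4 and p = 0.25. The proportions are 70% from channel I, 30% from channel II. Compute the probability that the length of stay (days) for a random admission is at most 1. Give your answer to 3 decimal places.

0.272

Conditional on each channel, P(X ≤ 1): I: 0.0719134; II: 0.738281.
By total probability, P(X ≤ 1) = 0.7·0.0719134 + 0.3·0.738281 = 0.271824.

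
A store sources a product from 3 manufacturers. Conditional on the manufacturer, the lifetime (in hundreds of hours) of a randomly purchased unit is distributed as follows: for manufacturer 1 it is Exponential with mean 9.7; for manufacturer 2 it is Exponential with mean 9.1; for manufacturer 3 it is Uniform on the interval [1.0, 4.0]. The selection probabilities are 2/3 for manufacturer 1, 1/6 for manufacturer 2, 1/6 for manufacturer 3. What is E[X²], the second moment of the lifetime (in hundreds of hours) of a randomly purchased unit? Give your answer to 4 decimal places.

154.2233

For each component E[X²] = Var + (mean)², giving 1: 188.18; 2: 165.62; 3: 7.
Overall E[X²] = 0.666667·188.18 + 0.166667·165.62 + 0.166667·7 = 154.223.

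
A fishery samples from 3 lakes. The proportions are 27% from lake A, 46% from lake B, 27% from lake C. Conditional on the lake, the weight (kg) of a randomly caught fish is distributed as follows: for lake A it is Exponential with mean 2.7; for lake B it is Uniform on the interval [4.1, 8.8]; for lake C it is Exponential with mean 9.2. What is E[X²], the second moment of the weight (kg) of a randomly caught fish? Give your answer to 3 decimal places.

69.626

For each component E[X²] = Var + (mean)², giving A: 14.58; B: 43.4433; C: 169.28.
Overall E[X²] = 0.27·14.58 + 0.46·43.4433 + 0.27·169.28 = 69.6261.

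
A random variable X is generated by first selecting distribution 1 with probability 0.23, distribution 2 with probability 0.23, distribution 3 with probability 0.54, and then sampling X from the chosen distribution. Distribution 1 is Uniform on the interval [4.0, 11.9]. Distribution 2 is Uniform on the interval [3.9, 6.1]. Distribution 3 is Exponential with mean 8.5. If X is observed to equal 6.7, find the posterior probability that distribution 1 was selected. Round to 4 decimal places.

0.5020

Likelihoods f(6.7 | ·): 1: 0.126582; 2: 0; 3: 0.0534878.
Posterior ∝ prior × likelihood. Numerator for 1: 0.23·0.126582 = 0.0291139.
Normalizing constant: 0.23·0.126582 + 0.23·0 + 0.54·0.0534878 = 0.0579973.
P(1 | observation) = 0.0291139 / 0.0579973 = 0.501987.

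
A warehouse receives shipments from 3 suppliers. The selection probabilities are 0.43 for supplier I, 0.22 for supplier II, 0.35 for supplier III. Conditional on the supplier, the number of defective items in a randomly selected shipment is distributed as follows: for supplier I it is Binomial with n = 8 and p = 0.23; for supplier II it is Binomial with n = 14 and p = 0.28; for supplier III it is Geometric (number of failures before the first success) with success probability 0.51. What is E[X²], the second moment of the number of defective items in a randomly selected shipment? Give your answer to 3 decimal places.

For each component E[X²] = Var + (mean)², giving I: 4.8024; II: 18.1888; III: 2.807.
Overall E[X²] = 0.43·4.8024 + 0.22·18.1888 + 0.35·2.807 = 7.04902.

7.049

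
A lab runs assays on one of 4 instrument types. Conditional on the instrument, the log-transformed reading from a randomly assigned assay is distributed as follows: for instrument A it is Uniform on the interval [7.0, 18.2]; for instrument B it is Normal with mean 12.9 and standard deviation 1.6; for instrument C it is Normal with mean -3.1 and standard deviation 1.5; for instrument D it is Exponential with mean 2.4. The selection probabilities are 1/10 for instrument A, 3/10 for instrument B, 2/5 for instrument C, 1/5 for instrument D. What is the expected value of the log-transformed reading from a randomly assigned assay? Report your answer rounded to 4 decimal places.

Component means — A: 12.6; B: 12.9; C: -3.1; D: 2.4.
E[X] = 0.1·12.6 + 0.3·12.9 + 0.4·-3.1 + 0.2·2.4 = 4.37.

4.3700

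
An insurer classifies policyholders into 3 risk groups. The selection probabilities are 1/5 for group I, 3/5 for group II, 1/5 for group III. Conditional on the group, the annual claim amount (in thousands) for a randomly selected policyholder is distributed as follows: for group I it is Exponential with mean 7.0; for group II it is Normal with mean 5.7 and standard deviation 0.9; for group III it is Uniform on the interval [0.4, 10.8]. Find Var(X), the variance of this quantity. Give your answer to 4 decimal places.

12.3711

Per component, I: μ=7, E[X²]=98; II: μ=5.7, E[X²]=33.3; III: μ=5.6, E[X²]=40.3733.
E[X] = 0.2·7 + 0.6·5.7 + 0.2·5.6 = 5.94.
E[X²] = 0.2·98 + 0.6·33.3 + 0.2·40.3733 = 47.6547.
Var(X) = E[X²] − (E[X])² = 47.6547 − 35.2836 = 12.3711.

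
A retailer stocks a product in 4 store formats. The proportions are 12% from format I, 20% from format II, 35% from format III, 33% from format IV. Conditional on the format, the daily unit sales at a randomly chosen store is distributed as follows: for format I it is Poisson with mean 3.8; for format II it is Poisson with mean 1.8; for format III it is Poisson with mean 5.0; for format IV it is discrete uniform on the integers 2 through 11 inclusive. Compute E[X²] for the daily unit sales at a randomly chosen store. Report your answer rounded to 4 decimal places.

30.3618

For each component E[X²] = Var + (mean)², giving I: 18.24; II: 5.04; III: 30; IV: 50.5.
Overall E[X²] = 0.12·18.24 + 0.2·5.04 + 0.35·30 + 0.33·50.5 = 30.3618.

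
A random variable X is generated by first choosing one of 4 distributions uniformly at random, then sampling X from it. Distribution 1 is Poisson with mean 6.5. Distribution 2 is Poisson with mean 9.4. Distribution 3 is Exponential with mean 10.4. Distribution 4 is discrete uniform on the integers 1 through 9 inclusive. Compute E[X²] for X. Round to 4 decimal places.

For each component E[X²] = Var + (mean)², giving 1: 48.75; 2: 97.76; 3: 216.32; 4: 31.6667.
Overall E[X²] = 0.25·48.75 + 0.25·97.76 + 0.25·216.32 + 0.25·31.6667 = 98.6242.

98.6242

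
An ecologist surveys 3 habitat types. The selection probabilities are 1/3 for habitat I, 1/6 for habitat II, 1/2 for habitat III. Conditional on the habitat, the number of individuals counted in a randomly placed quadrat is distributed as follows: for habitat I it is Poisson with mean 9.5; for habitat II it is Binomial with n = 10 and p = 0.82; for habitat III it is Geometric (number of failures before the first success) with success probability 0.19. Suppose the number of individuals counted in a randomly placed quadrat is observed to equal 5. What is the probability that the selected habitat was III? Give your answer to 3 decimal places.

Likelihoods P(X=5 | ·): I: 0.0482658; II: 0.0176536; III: 0.0662489.
Posterior ∝ prior × likelihood. Numerator for III: 0.5·0.0662489 = 0.0331245.
Normalizing constant: 0.333333·0.0482658 + 0.166667·0.0176536 + 0.5·0.0662489 = 0.0521553.
P(III | observation) = 0.0331245 / 0.0521553 = 0.635112.

0.635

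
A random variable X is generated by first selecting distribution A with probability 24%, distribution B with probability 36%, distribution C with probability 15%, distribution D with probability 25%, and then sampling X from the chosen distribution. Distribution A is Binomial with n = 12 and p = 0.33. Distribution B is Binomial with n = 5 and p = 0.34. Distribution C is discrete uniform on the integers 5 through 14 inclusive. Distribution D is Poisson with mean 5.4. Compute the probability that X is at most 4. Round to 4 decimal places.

0.6055

Conditional on each component, P(X ≤ 4): A: 0.641034; B: 0.995456; C: 0; D: 0.373311.
By total probability, P(X ≤ 4) = 0.24·0.641034 + 0.36·0.995456 + 0.15·0 + 0.25·0.373311 = 0.60554.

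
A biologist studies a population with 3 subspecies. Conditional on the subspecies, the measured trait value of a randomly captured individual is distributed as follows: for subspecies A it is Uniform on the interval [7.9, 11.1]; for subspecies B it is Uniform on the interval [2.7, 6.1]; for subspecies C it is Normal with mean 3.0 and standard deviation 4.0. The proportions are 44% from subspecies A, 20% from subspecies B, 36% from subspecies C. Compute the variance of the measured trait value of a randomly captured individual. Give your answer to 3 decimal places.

15.451

Per component, A: μ=9.5, E[X²]=91.1033; B: μ=4.4, E[X²]=20.3233; C: μ=3, E[X²]=25.
E[X] = 0.44·9.5 + 0.2·4.4 + 0.36·3 = 6.14.
E[X²] = 0.44·91.1033 + 0.2·20.3233 + 0.36·25 = 53.1501.
Var(X) = E[X²] − (E[X])² = 53.1501 − 37.6996 = 15.4505.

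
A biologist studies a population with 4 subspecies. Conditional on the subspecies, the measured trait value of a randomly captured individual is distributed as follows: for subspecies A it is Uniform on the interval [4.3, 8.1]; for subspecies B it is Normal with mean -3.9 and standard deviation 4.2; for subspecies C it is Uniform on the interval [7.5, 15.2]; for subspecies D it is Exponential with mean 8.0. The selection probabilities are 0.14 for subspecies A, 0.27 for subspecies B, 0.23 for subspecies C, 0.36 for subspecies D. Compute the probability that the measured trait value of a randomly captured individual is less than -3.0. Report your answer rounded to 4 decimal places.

Conditional on each subspecies, P(X < -3.0): A: 0; B: 0.584838; C: 0; D: 0.
By total probability, P(X < -3.0) = 0.14·0 + 0.27·0.584838 + 0.23·0 + 0.36·0 = 0.157906.

0.1579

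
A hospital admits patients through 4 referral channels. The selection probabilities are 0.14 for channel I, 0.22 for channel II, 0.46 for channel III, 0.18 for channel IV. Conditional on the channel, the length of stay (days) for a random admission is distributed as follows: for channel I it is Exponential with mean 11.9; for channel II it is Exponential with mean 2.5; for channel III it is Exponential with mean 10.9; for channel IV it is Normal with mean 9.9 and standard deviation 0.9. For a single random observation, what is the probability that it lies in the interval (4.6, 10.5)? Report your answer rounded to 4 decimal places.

Conditional on each channel, P(4.6 < X < 10.5): I: 0.265586; II: 0.143822; III: 0.274092; IV: 0.747507.
By total probability, P(4.6 < X < 10.5) = 0.14·0.265586 + 0.22·0.143822 + 0.46·0.274092 + 0.18·0.747507 = 0.329456.

0.3295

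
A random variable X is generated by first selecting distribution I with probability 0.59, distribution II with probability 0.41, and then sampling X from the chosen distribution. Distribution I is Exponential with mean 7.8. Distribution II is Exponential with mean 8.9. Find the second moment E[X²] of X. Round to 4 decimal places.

136.7434

For each component E[X²] = Var + (mean)², giving I: 121.68; II: 158.42.
Overall E[X²] = 0.59·121.68 + 0.41·158.42 = 136.743.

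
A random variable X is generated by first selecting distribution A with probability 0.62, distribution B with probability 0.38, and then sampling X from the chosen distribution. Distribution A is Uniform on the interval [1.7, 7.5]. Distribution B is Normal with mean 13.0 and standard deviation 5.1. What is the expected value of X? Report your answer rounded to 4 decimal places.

Component means — A: 4.6; B: 13.
E[X] = 0.62·4.6 + 0.38·13 = 7.792.

7.7920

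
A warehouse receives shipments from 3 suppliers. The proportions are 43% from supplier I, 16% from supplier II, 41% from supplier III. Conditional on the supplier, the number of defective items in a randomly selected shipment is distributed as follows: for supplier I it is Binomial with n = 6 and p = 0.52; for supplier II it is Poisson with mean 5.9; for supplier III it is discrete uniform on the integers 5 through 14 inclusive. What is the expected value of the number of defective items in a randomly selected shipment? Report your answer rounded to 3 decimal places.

6.181

Component means — I: 3.12; II: 5.9; III: 9.5.
E[X] = 0.43·3.12 + 0.16·5.9 + 0.41·9.5 = 6.1806.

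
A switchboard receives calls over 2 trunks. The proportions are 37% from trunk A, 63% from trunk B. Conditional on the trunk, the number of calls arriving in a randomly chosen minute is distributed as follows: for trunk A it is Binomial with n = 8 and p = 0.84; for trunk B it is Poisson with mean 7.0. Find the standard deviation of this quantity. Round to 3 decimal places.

Per component, A: μ=6.72, E[X²]=46.2336; B: μ=7, E[X²]=56.
E[X] = 0.37·6.72 + 0.63·7 = 6.8964.
E[X²] = 0.37·46.2336 + 0.63·56 = 52.3864.
Var(X) = E[X²] − (E[X])² = 52.3864 − 47.5603 = 4.8261.
SD(X) = √4.8261 = 2.19684.

2.197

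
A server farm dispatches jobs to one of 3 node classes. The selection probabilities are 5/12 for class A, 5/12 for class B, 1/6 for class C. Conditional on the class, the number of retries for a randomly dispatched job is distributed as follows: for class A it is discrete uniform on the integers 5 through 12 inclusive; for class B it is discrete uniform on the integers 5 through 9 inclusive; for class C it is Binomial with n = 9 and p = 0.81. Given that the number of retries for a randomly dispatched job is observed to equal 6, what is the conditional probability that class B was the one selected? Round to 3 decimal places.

0.513

Likelihoods P(X=6 | ·): A: 0.125; B: 0.2; C: 0.162723.
Posterior ∝ prior × likelihood. Numerator for B: 0.416667·0.2 = 0.0833333.
Normalizing constant: 0.416667·0.125 + 0.416667·0.2 + 0.166667·0.162723 = 0.162537.
P(B | observation) = 0.0833333 / 0.162537 = 0.512703.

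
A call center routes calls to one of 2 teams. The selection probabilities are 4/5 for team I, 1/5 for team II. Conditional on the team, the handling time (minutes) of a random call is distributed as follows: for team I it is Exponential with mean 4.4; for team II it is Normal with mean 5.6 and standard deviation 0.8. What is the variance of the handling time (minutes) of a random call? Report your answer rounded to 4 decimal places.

Per component, I: μ=4.4, E[X²]=38.72; II: μ=5.6, E[X²]=32.
E[X] = 0.8·4.4 + 0.2·5.6 = 4.64.
E[X²] = 0.8·38.72 + 0.2·32 = 37.376.
Var(X) = E[X²] − (E[X])² = 37.376 − 21.5296 = 15.8464.

15.8464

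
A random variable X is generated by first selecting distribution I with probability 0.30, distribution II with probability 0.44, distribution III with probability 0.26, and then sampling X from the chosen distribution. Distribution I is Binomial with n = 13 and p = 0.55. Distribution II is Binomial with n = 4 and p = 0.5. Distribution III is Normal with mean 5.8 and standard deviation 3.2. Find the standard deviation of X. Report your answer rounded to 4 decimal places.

Per component, I: μ=7.15, E[X²]=54.34; II: μ=2, E[X²]=5; III: μ=5.8, E[X²]=43.88.
E[X] = 0.3·7.15 + 0.44·2 + 0.26·5.8 = 4.533.
E[X²] = 0.3·54.34 + 0.44·5 + 0.26·43.88 = 29.9108.
Var(X) = E[X²] − (E[X])² = 29.9108 − 20.5481 = 9.36271.
SD(X) = √9.36271 = 3.05985.

3.0599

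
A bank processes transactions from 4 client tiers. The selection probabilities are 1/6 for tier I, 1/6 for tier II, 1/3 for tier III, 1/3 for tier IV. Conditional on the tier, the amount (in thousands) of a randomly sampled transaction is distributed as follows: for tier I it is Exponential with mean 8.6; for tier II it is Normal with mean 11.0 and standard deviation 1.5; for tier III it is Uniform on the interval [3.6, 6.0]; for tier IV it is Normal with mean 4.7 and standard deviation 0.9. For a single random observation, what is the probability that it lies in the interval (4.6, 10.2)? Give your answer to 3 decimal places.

0.472

Conditional on each tier, P(4.6 < X < 10.2): I: 0.280311; II: 0.296892; III: 0.583333; IV: 0.544236.
By total probability, P(4.6 < X < 10.2) = 0.166667·0.280311 + 0.166667·0.296892 + 0.333333·0.583333 + 0.333333·0.544236 = 0.472057.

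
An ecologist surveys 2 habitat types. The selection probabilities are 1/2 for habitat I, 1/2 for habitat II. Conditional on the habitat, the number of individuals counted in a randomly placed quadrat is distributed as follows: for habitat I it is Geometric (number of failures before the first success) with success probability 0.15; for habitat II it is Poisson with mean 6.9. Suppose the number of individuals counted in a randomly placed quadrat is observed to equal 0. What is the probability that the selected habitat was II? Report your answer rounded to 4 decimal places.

Likelihoods P(X=0 | ·): I: 0.15; II: 0.00100779.
Posterior ∝ prior × likelihood. Numerator for II: 0.5·0.00100779 = 0.000503893.
Normalizing constant: 0.5·0.15 + 0.5·0.00100779 = 0.0755039.
P(II | observation) = 0.000503893 / 0.0755039 = 0.00667373.

0.0067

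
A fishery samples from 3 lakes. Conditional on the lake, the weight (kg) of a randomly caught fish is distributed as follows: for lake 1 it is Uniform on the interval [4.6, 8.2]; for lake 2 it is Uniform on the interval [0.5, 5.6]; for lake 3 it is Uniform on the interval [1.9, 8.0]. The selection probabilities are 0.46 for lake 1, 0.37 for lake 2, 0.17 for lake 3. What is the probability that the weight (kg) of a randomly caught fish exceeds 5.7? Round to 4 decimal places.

Conditional on each lake, P(X > 5.7): 1: 0.694444; 2: 0; 3: 0.377049.
By total probability, P(X > 5.7) = 0.46·0.694444 + 0.37·0 + 0.17·0.377049 = 0.383543.

0.3835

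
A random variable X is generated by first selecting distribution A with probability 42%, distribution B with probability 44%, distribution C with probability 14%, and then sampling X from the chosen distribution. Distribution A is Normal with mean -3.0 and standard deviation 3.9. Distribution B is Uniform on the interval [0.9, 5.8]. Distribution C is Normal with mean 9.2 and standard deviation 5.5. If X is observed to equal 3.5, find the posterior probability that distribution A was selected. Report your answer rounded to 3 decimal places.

0.101

Likelihoods f(3.5 | ·): A: 0.025507; B: 0.204082; C: 0.0423956.
Posterior ∝ prior × likelihood. Numerator for A: 0.42·0.025507 = 0.0107129.
Normalizing constant: 0.42·0.025507 + 0.44·0.204082 + 0.14·0.0423956 = 0.106444.
P(A | observation) = 0.0107129 / 0.106444 = 0.100644.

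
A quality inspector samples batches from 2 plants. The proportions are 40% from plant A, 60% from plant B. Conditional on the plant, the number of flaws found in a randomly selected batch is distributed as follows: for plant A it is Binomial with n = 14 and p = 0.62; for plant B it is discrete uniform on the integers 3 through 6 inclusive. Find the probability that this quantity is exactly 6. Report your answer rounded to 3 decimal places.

0.180

Conditional on each plant, P(X = 6): A: 0.0741608; B: 0.25.
By total probability, P(X = 6) = 0.4·0.0741608 + 0.6·0.25 = 0.179664.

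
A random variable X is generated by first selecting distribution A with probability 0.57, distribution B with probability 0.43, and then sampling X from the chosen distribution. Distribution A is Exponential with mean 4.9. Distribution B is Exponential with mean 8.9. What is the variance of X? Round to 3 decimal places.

51.668

Per component, A: μ=4.9, E[X²]=48.02; B: μ=8.9, E[X²]=158.42.
E[X] = 0.57·4.9 + 0.43·8.9 = 6.62.
E[X²] = 0.57·48.02 + 0.43·158.42 = 95.492.
Var(X) = E[X²] − (E[X])² = 95.492 − 43.8244 = 51.6676.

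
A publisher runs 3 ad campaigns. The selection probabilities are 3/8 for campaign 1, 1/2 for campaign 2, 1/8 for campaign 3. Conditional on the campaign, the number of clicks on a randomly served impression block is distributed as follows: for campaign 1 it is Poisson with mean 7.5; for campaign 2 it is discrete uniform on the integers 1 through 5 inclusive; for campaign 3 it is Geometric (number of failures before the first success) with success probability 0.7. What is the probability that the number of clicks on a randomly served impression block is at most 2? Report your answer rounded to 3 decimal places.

0.329

Conditional on each campaign, P(X ≤ 2): 1: 0.0202567; 2: 0.4; 3: 0.973.
By total probability, P(X ≤ 2) = 0.375·0.0202567 + 0.5·0.4 + 0.125·0.973 = 0.329221.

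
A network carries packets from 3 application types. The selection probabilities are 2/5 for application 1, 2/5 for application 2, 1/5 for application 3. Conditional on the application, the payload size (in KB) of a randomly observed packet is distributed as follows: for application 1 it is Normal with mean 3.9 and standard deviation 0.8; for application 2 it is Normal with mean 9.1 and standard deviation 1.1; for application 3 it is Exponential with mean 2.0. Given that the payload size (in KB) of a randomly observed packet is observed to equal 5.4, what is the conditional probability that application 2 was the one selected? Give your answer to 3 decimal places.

Likelihoods f(5.4 | ·): 1: 0.0859828; 2: 0.00126678; 3: 0.0336028.
Posterior ∝ prior × likelihood. Numerator for 2: 0.4·0.00126678 = 0.000506714.
Normalizing constant: 0.4·0.0859828 + 0.4·0.00126678 + 0.2·0.0336028 = 0.0416204.
P(2 | observation) = 0.000506714 / 0.0416204 = 0.0121746.

0.012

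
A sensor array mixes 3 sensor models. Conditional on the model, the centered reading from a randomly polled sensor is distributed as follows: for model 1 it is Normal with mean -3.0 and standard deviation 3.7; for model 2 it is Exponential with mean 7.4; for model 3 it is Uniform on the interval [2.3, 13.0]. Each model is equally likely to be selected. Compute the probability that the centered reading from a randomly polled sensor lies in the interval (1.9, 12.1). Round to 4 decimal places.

0.5291

Conditional on each model, P(1.9 < X < 12.1): 1: 0.0926753; 2: 0.57863; 3: 0.915888.
By total probability, P(1.9 < X < 12.1) = 0.333333·0.0926753 + 0.333333·0.57863 + 0.333333·0.915888 = 0.529064.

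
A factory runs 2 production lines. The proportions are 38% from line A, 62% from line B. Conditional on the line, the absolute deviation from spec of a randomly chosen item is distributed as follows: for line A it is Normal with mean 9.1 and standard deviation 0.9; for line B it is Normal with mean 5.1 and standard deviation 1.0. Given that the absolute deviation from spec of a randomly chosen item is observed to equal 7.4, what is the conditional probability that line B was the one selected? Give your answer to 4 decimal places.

Likelihoods f(7.4 | ·): A: 0.0744574; B: 0.028327.
Posterior ∝ prior × likelihood. Numerator for B: 0.62·0.028327 = 0.0175628.
Normalizing constant: 0.38·0.0744574 + 0.62·0.028327 = 0.0458566.
P(B | observation) = 0.0175628 / 0.0458566 = 0.382993.

0.3830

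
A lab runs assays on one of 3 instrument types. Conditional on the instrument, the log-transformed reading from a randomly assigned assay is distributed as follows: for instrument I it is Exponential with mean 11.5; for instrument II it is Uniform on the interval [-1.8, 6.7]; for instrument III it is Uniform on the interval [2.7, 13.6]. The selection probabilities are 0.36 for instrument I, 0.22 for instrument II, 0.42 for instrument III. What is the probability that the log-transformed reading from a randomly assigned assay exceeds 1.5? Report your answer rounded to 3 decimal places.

Conditional on each instrument, P(X > 1.5): I: 0.877714; II: 0.611765; III: 1.
By total probability, P(X > 1.5) = 0.36·0.877714 + 0.22·0.611765 + 0.42·1 = 0.870565.

0.871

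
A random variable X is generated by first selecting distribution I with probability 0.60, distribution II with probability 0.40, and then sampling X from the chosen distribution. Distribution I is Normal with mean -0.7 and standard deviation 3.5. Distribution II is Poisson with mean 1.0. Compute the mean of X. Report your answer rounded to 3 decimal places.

Component means — I: -0.7; II: 1.
E[X] = 0.6·-0.7 + 0.4·1 = -0.02.

-0.020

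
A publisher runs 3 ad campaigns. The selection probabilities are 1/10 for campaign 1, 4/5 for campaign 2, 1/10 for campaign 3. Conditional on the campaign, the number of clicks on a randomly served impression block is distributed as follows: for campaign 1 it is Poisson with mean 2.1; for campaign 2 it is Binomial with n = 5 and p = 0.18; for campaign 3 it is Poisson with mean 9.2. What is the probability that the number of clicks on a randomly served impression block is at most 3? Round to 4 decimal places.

0.8821

Conditional on each campaign, P(X ≤ 3): 1: 0.838643; 2: 0.995507; 3: 0.0184196.
By total probability, P(X ≤ 3) = 0.1·0.838643 + 0.8·0.995507 + 0.1·0.0184196 = 0.882112.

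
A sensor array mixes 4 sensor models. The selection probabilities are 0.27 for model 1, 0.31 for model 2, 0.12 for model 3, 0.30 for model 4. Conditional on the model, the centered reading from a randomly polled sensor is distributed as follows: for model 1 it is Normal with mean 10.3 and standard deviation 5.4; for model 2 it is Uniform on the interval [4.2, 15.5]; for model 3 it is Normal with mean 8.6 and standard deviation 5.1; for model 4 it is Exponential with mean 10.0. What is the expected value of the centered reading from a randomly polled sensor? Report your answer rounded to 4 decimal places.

Component means — 1: 10.3; 2: 9.85; 3: 8.6; 4: 10.
E[X] = 0.27·10.3 + 0.31·9.85 + 0.12·8.6 + 0.3·10 = 9.8665.

9.8665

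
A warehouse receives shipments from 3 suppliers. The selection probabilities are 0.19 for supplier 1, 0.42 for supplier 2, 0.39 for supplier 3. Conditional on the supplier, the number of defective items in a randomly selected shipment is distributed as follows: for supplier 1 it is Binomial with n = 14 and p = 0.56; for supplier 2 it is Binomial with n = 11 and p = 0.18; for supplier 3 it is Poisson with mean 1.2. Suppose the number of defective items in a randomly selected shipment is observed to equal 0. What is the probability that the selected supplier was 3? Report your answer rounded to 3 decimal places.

Likelihoods P(X=0 | ·): 1: 1.01938e-05; 2: 0.112707; 3: 0.301194.
Posterior ∝ prior × likelihood. Numerator for 3: 0.39·0.301194 = 0.117466.
Normalizing constant: 0.19·1.01938e-05 + 0.42·0.112707 + 0.39·0.301194 = 0.164805.
P(3 | observation) = 0.117466 / 0.164805 = 0.712757.

0.713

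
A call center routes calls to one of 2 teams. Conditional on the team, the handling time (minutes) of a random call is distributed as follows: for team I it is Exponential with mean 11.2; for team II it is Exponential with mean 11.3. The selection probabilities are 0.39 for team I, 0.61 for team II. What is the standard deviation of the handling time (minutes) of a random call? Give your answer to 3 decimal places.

Per component, I: μ=11.2, E[X²]=250.88; II: μ=11.3, E[X²]=255.38.
E[X] = 0.39·11.2 + 0.61·11.3 = 11.261.
E[X²] = 0.39·250.88 + 0.61·255.38 = 253.625.
Var(X) = E[X²] − (E[X])² = 253.625 − 126.81 = 126.815.
SD(X) = √126.815 = 11.2612.

11.261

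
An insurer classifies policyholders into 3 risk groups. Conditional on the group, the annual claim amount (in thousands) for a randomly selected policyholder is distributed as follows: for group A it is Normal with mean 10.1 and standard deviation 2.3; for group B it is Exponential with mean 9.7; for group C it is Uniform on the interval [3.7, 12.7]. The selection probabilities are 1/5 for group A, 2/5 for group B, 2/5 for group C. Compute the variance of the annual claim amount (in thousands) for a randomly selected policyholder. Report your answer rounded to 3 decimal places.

Per component, A: μ=10.1, E[X²]=107.3; B: μ=9.7, E[X²]=188.18; C: μ=8.2, E[X²]=73.99.
E[X] = 0.2·10.1 + 0.4·9.7 + 0.4·8.2 = 9.18.
E[X²] = 0.2·107.3 + 0.4·188.18 + 0.4·73.99 = 126.328.
Var(X) = E[X²] − (E[X])² = 126.328 − 84.2724 = 42.0556.

42.056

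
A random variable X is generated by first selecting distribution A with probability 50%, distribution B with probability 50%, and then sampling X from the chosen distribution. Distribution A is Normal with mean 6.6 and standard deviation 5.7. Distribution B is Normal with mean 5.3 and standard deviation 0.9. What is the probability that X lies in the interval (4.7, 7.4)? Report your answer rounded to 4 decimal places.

0.4620

Conditional on each component, P(4.7 < X < 7.4): A: 0.186367; B: 0.737692.
By total probability, P(4.7 < X < 7.4) = 0.5·0.186367 + 0.5·0.737692 = 0.46203.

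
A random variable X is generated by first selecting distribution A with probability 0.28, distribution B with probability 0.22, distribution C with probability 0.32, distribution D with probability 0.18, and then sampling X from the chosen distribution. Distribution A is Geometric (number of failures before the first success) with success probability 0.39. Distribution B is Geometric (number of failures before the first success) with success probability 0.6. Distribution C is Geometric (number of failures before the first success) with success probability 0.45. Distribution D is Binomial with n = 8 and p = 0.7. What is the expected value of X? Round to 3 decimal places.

Component means — A: 1.5641; B: 0.666667; C: 1.22222; D: 5.6.
E[X] = 0.28·1.5641 + 0.22·0.666667 + 0.32·1.22222 + 0.18·5.6 = 1.98373.

1.984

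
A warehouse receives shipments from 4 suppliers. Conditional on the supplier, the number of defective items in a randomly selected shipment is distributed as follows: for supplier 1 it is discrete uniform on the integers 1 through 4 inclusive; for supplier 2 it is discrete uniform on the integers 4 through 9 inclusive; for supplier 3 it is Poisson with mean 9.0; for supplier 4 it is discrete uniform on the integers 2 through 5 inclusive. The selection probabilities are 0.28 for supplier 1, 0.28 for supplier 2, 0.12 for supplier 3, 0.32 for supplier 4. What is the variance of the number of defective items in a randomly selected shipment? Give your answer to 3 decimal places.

7.588

Per component, 1: μ=2.5, E[X²]=7.5; 2: μ=6.5, E[X²]=45.1667; 3: μ=9, E[X²]=90; 4: μ=3.5, E[X²]=13.5.
E[X] = 0.28·2.5 + 0.28·6.5 + 0.12·9 + 0.32·3.5 = 4.72.
E[X²] = 0.28·7.5 + 0.28·45.1667 + 0.12·90 + 0.32·13.5 = 29.8667.
Var(X) = E[X²] − (E[X])² = 29.8667 − 22.2784 = 7.58827.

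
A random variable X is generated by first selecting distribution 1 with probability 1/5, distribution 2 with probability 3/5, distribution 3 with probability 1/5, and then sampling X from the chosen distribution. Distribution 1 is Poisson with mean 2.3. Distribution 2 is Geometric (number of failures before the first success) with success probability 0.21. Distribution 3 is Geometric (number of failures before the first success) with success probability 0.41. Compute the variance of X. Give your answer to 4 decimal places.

12.8439

Per component, 1: μ=2.3, E[X²]=7.59; 2: μ=3.7619, E[X²]=32.0658; 3: μ=1.43902, E[X²]=5.58061.
E[X] = 0.2·2.3 + 0.6·3.7619 + 0.2·1.43902 = 3.00495.
E[X²] = 0.2·7.59 + 0.6·32.0658 + 0.2·5.58061 = 21.8736.
Var(X) = E[X²] − (E[X])² = 21.8736 − 9.02971 = 12.8439.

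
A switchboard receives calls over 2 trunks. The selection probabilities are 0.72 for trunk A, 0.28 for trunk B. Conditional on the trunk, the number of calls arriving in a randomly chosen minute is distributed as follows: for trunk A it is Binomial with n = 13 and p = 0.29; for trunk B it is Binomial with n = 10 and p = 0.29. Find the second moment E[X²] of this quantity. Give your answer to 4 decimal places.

For each component E[X²] = Var + (mean)², giving A: 16.8896; B: 10.469.
Overall E[X²] = 0.72·16.8896 + 0.28·10.469 = 15.0918.

15.0918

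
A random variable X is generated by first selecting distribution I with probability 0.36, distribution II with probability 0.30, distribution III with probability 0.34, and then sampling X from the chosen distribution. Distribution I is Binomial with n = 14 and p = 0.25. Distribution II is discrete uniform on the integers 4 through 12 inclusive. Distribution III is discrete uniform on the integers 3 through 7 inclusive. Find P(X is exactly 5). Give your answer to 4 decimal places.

Conditional on each component, P(X = 5): I: 0.146796; II: 0.111111; III: 0.2.
By total probability, P(X = 5) = 0.36·0.146796 + 0.3·0.111111 + 0.34·0.2 = 0.15418.

0.1542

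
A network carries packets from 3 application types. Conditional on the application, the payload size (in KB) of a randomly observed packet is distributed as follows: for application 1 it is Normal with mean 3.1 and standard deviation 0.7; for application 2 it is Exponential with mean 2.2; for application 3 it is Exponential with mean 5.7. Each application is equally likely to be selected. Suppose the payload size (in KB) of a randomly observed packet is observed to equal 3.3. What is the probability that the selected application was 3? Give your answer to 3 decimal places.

0.132

Likelihoods f(3.3 | ·): 1: 0.547124; 2: 0.101423; 3: 0.0983312.
Posterior ∝ prior × likelihood. Numerator for 3: 0.333333·0.0983312 = 0.0327771.
Normalizing constant: 0.333333·0.547124 + 0.333333·0.101423 + 0.333333·0.0983312 = 0.248959.
P(3 | observation) = 0.0327771 / 0.248959 = 0.131656.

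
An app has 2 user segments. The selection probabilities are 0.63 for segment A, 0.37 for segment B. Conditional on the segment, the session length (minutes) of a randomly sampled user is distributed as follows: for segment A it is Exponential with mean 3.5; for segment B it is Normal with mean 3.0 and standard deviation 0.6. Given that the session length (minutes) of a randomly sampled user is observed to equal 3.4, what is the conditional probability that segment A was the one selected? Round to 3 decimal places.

0.257

Likelihoods f(3.4 | ·): A: 0.108155; B: 0.532413.
Posterior ∝ prior × likelihood. Numerator for A: 0.63·0.108155 = 0.0681375.
Normalizing constant: 0.63·0.108155 + 0.37·0.532413 = 0.26513.
P(A | observation) = 0.0681375 / 0.26513 = 0.256996.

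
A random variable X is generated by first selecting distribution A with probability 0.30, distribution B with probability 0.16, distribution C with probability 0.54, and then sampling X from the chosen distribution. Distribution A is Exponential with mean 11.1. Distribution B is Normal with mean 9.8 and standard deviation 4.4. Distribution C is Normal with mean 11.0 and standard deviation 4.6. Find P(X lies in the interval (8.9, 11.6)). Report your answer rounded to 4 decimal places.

Conditional on each component, P(8.9 < X < 11.6): A: 0.0968441; B: 0.2398; C: 0.227881.
By total probability, P(8.9 < X < 11.6) = 0.3·0.0968441 + 0.16·0.2398 + 0.54·0.227881 = 0.190477.

0.1905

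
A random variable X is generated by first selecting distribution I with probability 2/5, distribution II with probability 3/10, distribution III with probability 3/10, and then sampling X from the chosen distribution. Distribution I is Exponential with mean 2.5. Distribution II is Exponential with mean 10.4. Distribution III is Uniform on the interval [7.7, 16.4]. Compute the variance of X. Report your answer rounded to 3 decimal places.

55.519

Per component, I: μ=2.5, E[X²]=12.5; II: μ=10.4, E[X²]=216.32; III: μ=12.05, E[X²]=151.51.
E[X] = 0.4·2.5 + 0.3·10.4 + 0.3·12.05 = 7.735.
E[X²] = 0.4·12.5 + 0.3·216.32 + 0.3·151.51 = 115.349.
Var(X) = E[X²] − (E[X])² = 115.349 − 59.8302 = 55.5188.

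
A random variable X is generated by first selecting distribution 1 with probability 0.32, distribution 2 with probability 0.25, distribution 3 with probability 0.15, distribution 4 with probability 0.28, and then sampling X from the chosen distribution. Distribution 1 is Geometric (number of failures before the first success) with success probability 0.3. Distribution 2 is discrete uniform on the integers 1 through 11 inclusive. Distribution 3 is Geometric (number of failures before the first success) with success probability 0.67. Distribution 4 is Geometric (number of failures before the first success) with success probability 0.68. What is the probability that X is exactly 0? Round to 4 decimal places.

0.3869

Conditional on each component, P(X = 0): 1: 0.3; 2: 0; 3: 0.67; 4: 0.68.
By total probability, P(X = 0) = 0.32·0.3 + 0.25·0 + 0.15·0.67 + 0.28·0.68 = 0.3869.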